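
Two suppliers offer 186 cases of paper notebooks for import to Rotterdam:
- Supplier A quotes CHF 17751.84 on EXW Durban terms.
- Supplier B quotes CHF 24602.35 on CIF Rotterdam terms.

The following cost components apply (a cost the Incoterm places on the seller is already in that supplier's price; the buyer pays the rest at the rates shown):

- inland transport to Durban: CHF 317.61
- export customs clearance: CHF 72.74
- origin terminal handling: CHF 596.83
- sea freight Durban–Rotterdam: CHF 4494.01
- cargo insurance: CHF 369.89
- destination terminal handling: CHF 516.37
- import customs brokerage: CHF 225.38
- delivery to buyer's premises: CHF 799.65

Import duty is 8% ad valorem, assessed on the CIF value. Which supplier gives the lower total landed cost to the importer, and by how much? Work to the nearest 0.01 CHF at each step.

Supplier A (EXW):
CIF value = EXW price + inland to port + export clearance + origin terminal + freight + insurance = 17751.84 + 317.61 + 72.74 + 596.83 + 4494.01 + 369.89 = 23602.92
Import duty = 23602.92 × 8% = 1888.23
Buyer bears (A): 317.61 + 72.74 + 596.83 + 4494.01 + 369.89 + 516.37 + 225.38 + 799.65 = 7392.48
Landed cost (A) = invoice 17751.84 + 7392.48 + duty 1888.23 = 27032.55
Supplier B (CIF):
The CIF price already equals the CIF value: 24602.35
Import duty = 24602.35 × 8% = 1968.19
Buyer bears (B): 516.37 + 225.38 + 799.65 = 1541.40
Landed cost (B) = invoice 24602.35 + 1541.40 + duty 1968.19 = 28111.94
Difference = |27032.55 − 28111.94| = 1079.39

Supplier A is cheaper by CHF 1079.39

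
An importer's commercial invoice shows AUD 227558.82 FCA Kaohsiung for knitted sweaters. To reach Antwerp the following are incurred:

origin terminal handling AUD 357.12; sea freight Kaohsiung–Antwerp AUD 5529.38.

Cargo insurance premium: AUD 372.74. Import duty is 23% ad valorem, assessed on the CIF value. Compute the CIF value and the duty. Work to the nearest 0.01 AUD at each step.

CIF value: AUD 233818.06; import duty: AUD 53778.15

CIF = FCA price + pre-shipment costs + freight + insurance
CIF = 227558.82 + 357.12 + 5529.38 + 372.74 = 233818.06
Import duty = 233818.06 × 23% = 53778.15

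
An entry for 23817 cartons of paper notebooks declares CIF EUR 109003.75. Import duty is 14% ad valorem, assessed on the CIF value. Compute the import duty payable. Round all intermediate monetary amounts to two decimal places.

Import duty = 109003.75 × 14% = 15260.53

Import duty: EUR 15260.53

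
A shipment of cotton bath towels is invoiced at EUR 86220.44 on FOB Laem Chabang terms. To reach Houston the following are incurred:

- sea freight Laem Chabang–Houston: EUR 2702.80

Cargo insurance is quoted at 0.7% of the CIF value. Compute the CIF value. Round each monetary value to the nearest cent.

Let C be the CIF value. C = FOB price + freight + 0.7% × C
C − 0.7% × C = 86220.44 + 2702.80
0.993 × C = 88923.24
C = 88923.24 / 0.993 = 89550.09
Insurance premium = 0.7% × 89550.09 = 626.85

CIF value: EUR 89550.09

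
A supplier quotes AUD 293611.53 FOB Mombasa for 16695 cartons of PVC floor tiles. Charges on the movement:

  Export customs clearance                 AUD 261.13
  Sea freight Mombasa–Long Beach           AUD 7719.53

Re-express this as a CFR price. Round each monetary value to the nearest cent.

Not relevant to the conversion: export clearance — on the seller under both FOB and CFR; already in the FOB price and stays in the CFR price.
From FOB to CFR, the seller additionally bears: freight.
CFR price = 293611.53 + 7719.53 = 301331.06

CFR price: AUD 301331.06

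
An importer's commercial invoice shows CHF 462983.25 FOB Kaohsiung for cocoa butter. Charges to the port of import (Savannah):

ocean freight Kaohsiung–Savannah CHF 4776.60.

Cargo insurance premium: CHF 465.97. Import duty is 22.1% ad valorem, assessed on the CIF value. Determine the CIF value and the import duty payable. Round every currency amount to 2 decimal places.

CIF value: CHF 468225.82; import duty: CHF 103477.91

CIF = FOB price + freight + insurance
CIF = 462983.25 + 4776.60 + 465.97 = 468225.82
Import duty = 468225.82 × 22.1% = 103477.91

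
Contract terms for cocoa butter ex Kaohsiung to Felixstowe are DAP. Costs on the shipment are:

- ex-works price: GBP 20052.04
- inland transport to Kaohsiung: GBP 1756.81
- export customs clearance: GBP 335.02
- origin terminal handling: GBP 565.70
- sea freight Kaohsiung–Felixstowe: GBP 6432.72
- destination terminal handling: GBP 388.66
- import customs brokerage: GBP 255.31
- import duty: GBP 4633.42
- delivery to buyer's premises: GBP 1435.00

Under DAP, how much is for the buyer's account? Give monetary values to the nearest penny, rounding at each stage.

Buyer's account: GBP 4888.73

DAP: the seller bears all costs to the named destination except import duty and clearance.
Seller's account: goods 20052.04 + inland to port 1756.81 + export clearance 335.02 + origin terminal 565.70 + freight 6432.72 + destination terminal 388.66 + delivery 1435.00 = 30965.95
Buyer's account: brokerage 255.31 + duty 4633.42 = 4888.73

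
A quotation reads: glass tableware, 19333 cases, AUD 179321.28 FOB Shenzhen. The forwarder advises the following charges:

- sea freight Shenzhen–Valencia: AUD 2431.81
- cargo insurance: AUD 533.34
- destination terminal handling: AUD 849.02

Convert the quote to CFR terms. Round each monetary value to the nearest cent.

CFR price: AUD 181753.09

Not relevant to the conversion: insurance, destination terminal — on the buyer under both terms; not part of either seller's price.
From FOB to CFR, the seller additionally bears: freight.
CFR price = 179321.28 + 2431.81 = 181753.09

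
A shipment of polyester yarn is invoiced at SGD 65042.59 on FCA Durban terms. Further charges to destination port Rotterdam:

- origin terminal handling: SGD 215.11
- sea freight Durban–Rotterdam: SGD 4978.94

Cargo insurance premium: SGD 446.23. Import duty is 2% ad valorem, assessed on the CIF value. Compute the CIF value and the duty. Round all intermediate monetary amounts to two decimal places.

CIF = FCA price + pre-shipment costs + freight + insurance
CIF = 65042.59 + 215.11 + 4978.94 + 446.23 = 70682.87
Import duty = 70682.87 × 2% = 1413.66

CIF value: SGD 70682.87; import duty: SGD 1413.66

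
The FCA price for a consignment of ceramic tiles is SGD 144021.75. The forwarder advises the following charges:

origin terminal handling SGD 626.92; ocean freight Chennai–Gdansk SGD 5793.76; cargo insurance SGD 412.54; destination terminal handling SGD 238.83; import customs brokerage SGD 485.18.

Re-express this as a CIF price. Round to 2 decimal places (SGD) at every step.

CIF price: SGD 150854.97

Not relevant to the conversion: destination terminal, brokerage — on the buyer under both terms; not part of either seller's price.
From FCA to CIF, the seller additionally bears: origin terminal, freight, insurance.
CIF price = 144021.75 + 626.92 + 5793.76 + 412.54 = 150854.97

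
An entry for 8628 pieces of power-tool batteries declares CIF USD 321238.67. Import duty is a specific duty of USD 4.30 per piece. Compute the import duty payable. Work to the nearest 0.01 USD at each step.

Import duty: USD 37100.40

Import duty = 8628 × 4.30 = 37100.40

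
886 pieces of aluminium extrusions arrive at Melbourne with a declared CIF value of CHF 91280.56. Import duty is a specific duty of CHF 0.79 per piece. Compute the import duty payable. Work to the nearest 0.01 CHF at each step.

Import duty = 886 × 0.79 = 699.94

Import duty: CHF 699.94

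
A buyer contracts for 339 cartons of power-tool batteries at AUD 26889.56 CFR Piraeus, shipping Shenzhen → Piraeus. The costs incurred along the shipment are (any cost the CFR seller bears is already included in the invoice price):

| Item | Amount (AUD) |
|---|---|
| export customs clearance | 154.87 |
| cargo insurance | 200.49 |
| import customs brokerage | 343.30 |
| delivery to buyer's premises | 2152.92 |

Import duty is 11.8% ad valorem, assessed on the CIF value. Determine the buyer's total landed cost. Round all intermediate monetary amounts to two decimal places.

CFR: the seller pays costs through ocean freight to the destination port, but not insurance.
Already in the invoice (seller's account under CFR): export clearance — exclude.
CIF value = CFR price + insurance = 26889.56 + 200.49 = 27090.05
Import duty = 27090.05 × 11.8% = 3196.63
Buyer bears: insurance 200.49 + brokerage 343.30 + delivery 2152.92 + duty 3196.63 = 5893.34
Landed cost = invoice 26889.56 + 5893.34 = 32782.90

Total landed cost: AUD 32782.90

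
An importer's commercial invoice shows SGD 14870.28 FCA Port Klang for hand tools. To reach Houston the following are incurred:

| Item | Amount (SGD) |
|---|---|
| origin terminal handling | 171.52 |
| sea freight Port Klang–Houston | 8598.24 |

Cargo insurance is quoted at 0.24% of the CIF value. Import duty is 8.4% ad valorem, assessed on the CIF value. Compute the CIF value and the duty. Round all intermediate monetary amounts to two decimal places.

CIF value: SGD 23696.91; import duty: SGD 1990.54

Let C be the CIF value. C = FCA price + pre-shipment costs + freight + 0.24% × C
C − 0.24% × C = 14870.28 + 171.52 + 8598.24
0.9976 × C = 23640.04
C = 23640.04 / 0.9976 = 23696.91
Insurance premium = 0.24% × 23696.91 = 56.87
Import duty = 23696.91 × 8.4% = 1990.54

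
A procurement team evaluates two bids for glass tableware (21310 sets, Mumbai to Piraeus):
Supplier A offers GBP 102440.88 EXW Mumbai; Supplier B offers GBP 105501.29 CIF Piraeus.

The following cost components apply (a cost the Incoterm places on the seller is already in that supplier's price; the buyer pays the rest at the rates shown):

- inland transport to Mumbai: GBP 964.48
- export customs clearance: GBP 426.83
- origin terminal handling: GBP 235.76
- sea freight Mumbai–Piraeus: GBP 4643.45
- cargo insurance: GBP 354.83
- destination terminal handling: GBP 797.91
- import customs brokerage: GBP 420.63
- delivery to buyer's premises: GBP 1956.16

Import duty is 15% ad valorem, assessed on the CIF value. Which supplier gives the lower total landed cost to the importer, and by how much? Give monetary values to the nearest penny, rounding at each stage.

Supplier A (EXW):
CIF value = EXW price + inland to port + export clearance + origin terminal + freight + insurance = 102440.88 + 964.48 + 426.83 + 235.76 + 4643.45 + 354.83 = 109066.23
Import duty = 109066.23 × 15% = 16359.93
Buyer bears (A): 964.48 + 426.83 + 235.76 + 4643.45 + 354.83 + 797.91 + 420.63 + 1956.16 = 9800.05
Landed cost (A) = invoice 102440.88 + 9800.05 + duty 16359.93 = 128600.86
Supplier B (CIF):
The CIF price already equals the CIF value: 105501.29
Import duty = 105501.29 × 15% = 15825.19
Buyer bears (B): 797.91 + 420.63 + 1956.16 = 3174.70
Landed cost (B) = invoice 105501.29 + 3174.70 + duty 15825.19 = 124501.18
Difference = |128600.86 − 124501.18| = 4099.68

Supplier B is cheaper by GBP 4099.68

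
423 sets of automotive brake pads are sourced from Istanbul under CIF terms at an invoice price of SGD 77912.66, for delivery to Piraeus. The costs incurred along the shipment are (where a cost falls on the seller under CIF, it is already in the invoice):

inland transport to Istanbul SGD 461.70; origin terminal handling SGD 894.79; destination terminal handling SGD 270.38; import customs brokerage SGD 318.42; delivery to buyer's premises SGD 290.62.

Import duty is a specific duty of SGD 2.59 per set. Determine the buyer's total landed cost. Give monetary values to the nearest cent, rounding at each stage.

Total landed cost: SGD 79887.65

CIF: the seller pays costs through ocean freight and marine insurance to the destination port.
Already in the invoice (seller's account under CIF): inland to port, origin terminal — exclude.
The CIF price already equals the CIF value: 77912.66
Import duty = 423 × 2.59 = 1095.57
Buyer bears: destination terminal 270.38 + brokerage 318.42 + delivery 290.62 + duty 1095.57 = 1974.99
Landed cost = invoice 77912.66 + 1974.99 = 79887.65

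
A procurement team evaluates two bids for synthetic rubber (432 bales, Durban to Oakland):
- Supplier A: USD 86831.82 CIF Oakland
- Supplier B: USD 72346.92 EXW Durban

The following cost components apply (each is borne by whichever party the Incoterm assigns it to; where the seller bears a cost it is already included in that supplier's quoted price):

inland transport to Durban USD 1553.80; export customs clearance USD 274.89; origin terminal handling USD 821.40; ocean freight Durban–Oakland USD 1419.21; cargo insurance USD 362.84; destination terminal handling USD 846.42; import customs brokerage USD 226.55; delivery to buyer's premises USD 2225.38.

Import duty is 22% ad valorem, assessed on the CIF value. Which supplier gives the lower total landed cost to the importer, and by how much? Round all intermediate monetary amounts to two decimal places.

Supplier B is cheaper by USD 12264.37

Supplier A (CIF):
The CIF price already equals the CIF value: 86831.82
Import duty = 86831.82 × 22% = 19103.00
Buyer bears (A): 846.42 + 226.55 + 2225.38 = 3298.35
Landed cost (A) = invoice 86831.82 + 3298.35 + duty 19103.00 = 109233.17
Supplier B (EXW):
CIF value = EXW price + inland to port + export clearance + origin terminal + freight + insurance = 72346.92 + 1553.80 + 274.89 + 821.40 + 1419.21 + 362.84 = 76779.06
Import duty = 76779.06 × 22% = 16891.39
Buyer bears (B): 1553.80 + 274.89 + 821.40 + 1419.21 + 362.84 + 846.42 + 226.55 + 2225.38 = 7730.49
Landed cost (B) = invoice 72346.92 + 7730.49 + duty 16891.39 = 96968.80
Difference = |109233.17 − 96968.80| = 12264.37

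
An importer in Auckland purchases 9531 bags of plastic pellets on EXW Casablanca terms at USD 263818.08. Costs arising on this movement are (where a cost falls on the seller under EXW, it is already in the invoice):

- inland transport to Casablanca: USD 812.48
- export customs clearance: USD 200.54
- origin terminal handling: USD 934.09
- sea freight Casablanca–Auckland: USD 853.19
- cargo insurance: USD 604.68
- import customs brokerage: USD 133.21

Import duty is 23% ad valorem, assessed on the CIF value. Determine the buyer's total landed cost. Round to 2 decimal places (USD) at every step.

Total landed cost: USD 328817.57

EXW: the seller makes goods available at their premises; the buyer bears all onward costs.
CIF value = EXW price + inland to port + export clearance + origin terminal + freight + insurance = 263818.08 + 812.48 + 200.54 + 934.09 + 853.19 + 604.68 = 267223.06
Import duty = 267223.06 × 23% = 61461.30
Buyer bears: inland to port 812.48 + export clearance 200.54 + origin terminal 934.09 + freight 853.19 + insurance 604.68 + brokerage 133.21 + duty 61461.30 = 64999.49
Landed cost = invoice 263818.08 + 64999.49 = 328817.57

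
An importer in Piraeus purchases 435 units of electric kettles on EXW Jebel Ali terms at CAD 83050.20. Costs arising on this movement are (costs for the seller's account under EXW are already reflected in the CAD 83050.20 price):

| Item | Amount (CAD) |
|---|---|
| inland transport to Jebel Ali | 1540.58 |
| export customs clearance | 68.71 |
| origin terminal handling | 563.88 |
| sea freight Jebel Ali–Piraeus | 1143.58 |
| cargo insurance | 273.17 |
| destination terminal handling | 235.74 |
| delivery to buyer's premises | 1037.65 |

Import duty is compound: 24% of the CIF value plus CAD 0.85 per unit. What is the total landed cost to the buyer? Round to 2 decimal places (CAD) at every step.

EXW: the seller makes goods available at their premises; the buyer bears all onward costs.
CIF value = EXW price + inland to port + export clearance + origin terminal + freight + insurance = 83050.20 + 1540.58 + 68.71 + 563.88 + 1143.58 + 273.17 = 86640.12
Ad valorem component: 86640.12 × 24% = 20793.63
Specific component: 435 × 0.85 = 369.75
Import duty = 20793.63 + 369.75 = 21163.38
Buyer bears: inland to port 1540.58 + export clearance 68.71 + origin terminal 563.88 + freight 1143.58 + insurance 273.17 + destination terminal 235.74 + delivery 1037.65 + duty 21163.38 = 26026.69
Landed cost = invoice 83050.20 + 26026.69 = 109076.89

Total landed cost: CAD 109076.89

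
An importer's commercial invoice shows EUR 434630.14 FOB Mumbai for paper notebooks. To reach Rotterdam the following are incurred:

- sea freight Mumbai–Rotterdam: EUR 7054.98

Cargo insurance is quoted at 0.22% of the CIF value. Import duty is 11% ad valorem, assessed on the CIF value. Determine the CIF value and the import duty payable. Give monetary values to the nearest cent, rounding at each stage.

CIF value: EUR 442658.97; import duty: EUR 48692.49

Let C be the CIF value. C = FOB price + freight + 0.22% × C
C − 0.22% × C = 434630.14 + 7054.98
0.9978 × C = 441685.12
C = 441685.12 / 0.9978 = 442658.97
Insurance premium = 0.22% × 442658.97 = 973.85
Import duty = 442658.97 × 11% = 48692.49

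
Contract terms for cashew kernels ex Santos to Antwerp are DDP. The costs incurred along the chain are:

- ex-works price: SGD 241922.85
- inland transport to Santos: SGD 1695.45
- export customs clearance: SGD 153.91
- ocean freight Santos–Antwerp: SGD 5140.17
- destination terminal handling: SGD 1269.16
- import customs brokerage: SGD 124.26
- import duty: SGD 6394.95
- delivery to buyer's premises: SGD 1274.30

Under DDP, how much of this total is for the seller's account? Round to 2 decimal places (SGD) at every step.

Seller's account: SGD 257975.05

DDP: the seller bears all costs including import duty.
Seller's account: goods 241922.85 + inland to port 1695.45 + export clearance 153.91 + freight 5140.17 + destination terminal 1269.16 + brokerage 124.26 + duty 6394.95 + delivery 1274.30 = 257975.05
Buyer's account: 0.00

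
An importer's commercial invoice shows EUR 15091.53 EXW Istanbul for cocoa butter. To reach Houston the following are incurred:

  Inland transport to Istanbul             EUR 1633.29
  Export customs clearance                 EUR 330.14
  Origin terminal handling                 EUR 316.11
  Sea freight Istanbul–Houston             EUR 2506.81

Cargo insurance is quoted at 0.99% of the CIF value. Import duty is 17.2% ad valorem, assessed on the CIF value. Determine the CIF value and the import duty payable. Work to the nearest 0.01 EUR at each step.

Let C be the CIF value. C = EXW price + pre-shipment costs + freight + 0.99% × C
C − 0.99% × C = 15091.53 + 1633.29 + 330.14 + 316.11 + 2506.81
0.9901 × C = 19877.88
C = 19877.88 / 0.9901 = 20076.64
Insurance premium = 0.99% × 20076.64 = 198.76
Import duty = 20076.64 × 17.2% = 3453.18

CIF value: EUR 20076.64; import duty: EUR 3453.18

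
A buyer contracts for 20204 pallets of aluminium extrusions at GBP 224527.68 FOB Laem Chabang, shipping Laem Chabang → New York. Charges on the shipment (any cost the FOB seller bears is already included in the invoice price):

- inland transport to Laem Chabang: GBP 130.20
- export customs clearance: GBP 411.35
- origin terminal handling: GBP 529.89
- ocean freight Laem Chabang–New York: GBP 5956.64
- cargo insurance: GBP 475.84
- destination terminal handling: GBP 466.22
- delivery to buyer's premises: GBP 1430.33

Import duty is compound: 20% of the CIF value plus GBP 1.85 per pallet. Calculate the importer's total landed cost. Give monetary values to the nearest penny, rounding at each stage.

Total landed cost: GBP 316426.14

FOB: the seller bears costs until goods are on board at the origin port; the buyer bears freight, insurance and all costs thereafter.
Already in the invoice (seller's account under FOB): inland to port, export clearance, origin terminal — exclude.
CIF value = FOB price + freight + insurance = 224527.68 + 5956.64 + 475.84 = 230960.16
Ad valorem component: 230960.16 × 20% = 46192.03
Specific component: 20204 × 1.85 = 37377.40
Import duty = 46192.03 + 37377.40 = 83569.43
Buyer bears: freight 5956.64 + insurance 475.84 + destination terminal 466.22 + delivery 1430.33 + duty 83569.43 = 91898.46
Landed cost = invoice 224527.68 + 91898.46 = 316426.14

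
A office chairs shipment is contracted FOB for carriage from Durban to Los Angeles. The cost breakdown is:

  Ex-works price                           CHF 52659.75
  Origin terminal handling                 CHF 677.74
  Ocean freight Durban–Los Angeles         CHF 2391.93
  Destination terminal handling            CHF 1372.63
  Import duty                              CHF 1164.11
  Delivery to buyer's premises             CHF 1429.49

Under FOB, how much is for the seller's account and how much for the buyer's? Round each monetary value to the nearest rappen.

Seller: CHF 53337.49; buyer: CHF 6358.16

FOB: the seller bears costs until goods are on board at the origin port; the buyer bears freight, insurance and all costs thereafter.
Seller's account: goods 52659.75 + origin terminal 677.74 = 53337.49
Buyer's account: freight 2391.93 + destination terminal 1372.63 + duty 1164.11 + delivery 1429.49 = 6358.16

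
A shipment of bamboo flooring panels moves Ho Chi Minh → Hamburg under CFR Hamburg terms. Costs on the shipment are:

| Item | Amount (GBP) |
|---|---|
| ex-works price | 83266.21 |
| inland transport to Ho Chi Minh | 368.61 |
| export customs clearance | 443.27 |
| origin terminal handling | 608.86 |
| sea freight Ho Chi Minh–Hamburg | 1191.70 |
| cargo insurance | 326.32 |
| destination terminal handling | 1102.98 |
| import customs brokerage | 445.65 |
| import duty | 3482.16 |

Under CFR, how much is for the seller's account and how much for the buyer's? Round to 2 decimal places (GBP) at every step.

Seller: GBP 85878.65; buyer: GBP 5357.11

CFR: the seller pays costs through ocean freight to the destination port, but not insurance.
Seller's account: goods 83266.21 + inland to port 368.61 + export clearance 443.27 + origin terminal 608.86 + freight 1191.70 = 85878.65
Buyer's account: insurance 326.32 + destination terminal 1102.98 + brokerage 445.65 + duty 3482.16 = 5357.11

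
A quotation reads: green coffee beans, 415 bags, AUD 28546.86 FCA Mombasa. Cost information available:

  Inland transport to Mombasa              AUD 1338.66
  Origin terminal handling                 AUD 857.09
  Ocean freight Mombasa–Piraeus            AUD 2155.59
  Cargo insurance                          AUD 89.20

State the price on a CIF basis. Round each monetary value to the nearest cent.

Not relevant to the conversion: inland to port — on the seller under both FCA and CIF; already in the FCA price and stays in the CIF price.
From FCA to CIF, the seller additionally bears: origin terminal, freight, insurance.
CIF price = 28546.86 + 857.09 + 2155.59 + 89.20 = 31648.74

CIF price: AUD 31648.74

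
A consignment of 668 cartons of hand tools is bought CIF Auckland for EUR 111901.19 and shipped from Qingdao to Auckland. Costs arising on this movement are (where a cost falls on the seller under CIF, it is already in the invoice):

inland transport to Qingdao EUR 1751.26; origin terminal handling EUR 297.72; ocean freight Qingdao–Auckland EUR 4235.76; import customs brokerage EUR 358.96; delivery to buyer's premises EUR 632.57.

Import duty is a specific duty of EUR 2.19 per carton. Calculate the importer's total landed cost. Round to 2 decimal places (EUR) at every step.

Total landed cost: EUR 114355.64

CIF: the seller pays costs through ocean freight and marine insurance to the destination port.
Already in the invoice (seller's account under CIF): inland to port, origin terminal, freight — exclude.
The CIF price already equals the CIF value: 111901.19
Import duty = 668 × 2.19 = 1462.92
Buyer bears: brokerage 358.96 + delivery 632.57 + duty 1462.92 = 2454.45
Landed cost = invoice 111901.19 + 2454.45 = 114355.64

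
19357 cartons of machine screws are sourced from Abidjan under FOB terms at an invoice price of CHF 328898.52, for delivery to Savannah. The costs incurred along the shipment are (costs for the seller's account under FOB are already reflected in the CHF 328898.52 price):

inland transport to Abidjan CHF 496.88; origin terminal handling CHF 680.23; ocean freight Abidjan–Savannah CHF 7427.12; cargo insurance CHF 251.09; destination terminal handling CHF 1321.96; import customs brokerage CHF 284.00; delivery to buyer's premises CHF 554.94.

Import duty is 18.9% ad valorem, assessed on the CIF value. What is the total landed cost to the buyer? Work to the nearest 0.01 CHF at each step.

FOB: the seller bears costs until goods are on board at the origin port; the buyer bears freight, insurance and all costs thereafter.
Already in the invoice (seller's account under FOB): inland to port, origin terminal — exclude.
CIF value = FOB price + freight + insurance = 328898.52 + 7427.12 + 251.09 = 336576.73
Import duty = 336576.73 × 18.9% = 63613.00
Buyer bears: freight 7427.12 + insurance 251.09 + destination terminal 1321.96 + brokerage 284.00 + delivery 554.94 + duty 63613.00 = 73452.11
Landed cost = invoice 328898.52 + 73452.11 = 402350.63

Total landed cost: CHF 402350.63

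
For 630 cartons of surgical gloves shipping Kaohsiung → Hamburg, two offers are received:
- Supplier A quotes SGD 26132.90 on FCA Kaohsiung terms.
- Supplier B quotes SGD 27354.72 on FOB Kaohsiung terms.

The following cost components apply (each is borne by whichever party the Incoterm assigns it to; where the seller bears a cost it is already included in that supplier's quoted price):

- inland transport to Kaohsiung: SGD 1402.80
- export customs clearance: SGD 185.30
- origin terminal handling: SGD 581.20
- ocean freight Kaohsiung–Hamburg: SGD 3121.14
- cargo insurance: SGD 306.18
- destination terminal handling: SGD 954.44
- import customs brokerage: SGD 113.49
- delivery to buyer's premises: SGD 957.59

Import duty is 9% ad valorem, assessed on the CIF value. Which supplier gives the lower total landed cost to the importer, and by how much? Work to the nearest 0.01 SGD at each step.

Supplier A is cheaper by SGD 698.27

Supplier A (FCA):
CIF value = FCA price + origin terminal + freight + insurance = 26132.90 + 581.20 + 3121.14 + 306.18 = 30141.42
Import duty = 30141.42 × 9% = 2712.73
Buyer bears (A): 581.20 + 3121.14 + 306.18 + 954.44 + 113.49 + 957.59 = 6034.04
Landed cost (A) = invoice 26132.90 + 6034.04 + duty 2712.73 = 34879.67
Supplier B (FOB):
CIF value = FOB price + freight + insurance = 27354.72 + 3121.14 + 306.18 = 30782.04
Import duty = 30782.04 × 9% = 2770.38
Buyer bears (B): 3121.14 + 306.18 + 954.44 + 113.49 + 957.59 = 5452.84
Landed cost (B) = invoice 27354.72 + 5452.84 + duty 2770.38 = 35577.94
Difference = |34879.67 − 35577.94| = 698.27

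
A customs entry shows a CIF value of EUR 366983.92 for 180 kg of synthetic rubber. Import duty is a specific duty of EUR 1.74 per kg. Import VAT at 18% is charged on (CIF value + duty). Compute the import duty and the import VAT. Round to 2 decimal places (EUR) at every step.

Import duty: EUR 313.20; import VAT: EUR 66113.48

Import duty = 180 × 1.74 = 313.20
VAT base = CIF + duty = 366983.92 + 313.20 = 367297.12
Import VAT = 367297.12 × 18% = 66113.48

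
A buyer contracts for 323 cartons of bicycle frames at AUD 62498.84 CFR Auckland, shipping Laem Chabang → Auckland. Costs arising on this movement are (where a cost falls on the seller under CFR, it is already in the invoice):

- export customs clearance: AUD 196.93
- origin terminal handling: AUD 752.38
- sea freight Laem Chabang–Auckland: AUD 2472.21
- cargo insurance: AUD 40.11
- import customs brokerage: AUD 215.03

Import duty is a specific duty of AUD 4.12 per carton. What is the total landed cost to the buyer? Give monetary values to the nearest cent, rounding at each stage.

CFR: the seller pays costs through ocean freight to the destination port, but not insurance.
Already in the invoice (seller's account under CFR): export clearance, origin terminal, freight — exclude.
CIF value = CFR price + insurance = 62498.84 + 40.11 = 62538.95
Import duty = 323 × 4.12 = 1330.76
Buyer bears: insurance 40.11 + brokerage 215.03 + duty 1330.76 = 1585.90
Landed cost = invoice 62498.84 + 1585.90 = 64084.74

Total landed cost: AUD 64084.74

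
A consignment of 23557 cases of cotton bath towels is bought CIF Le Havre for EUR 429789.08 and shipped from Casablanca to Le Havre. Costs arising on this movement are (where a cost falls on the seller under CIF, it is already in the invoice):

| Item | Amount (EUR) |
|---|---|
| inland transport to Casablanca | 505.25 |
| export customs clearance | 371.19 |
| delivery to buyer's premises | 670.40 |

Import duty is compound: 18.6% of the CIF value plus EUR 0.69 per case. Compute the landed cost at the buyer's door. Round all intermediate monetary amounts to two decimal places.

CIF: the seller pays costs through ocean freight and marine insurance to the destination port.
Already in the invoice (seller's account under CIF): inland to port, export clearance — exclude.
The CIF price already equals the CIF value: 429789.08
Ad valorem component: 429789.08 × 18.6% = 79940.77
Specific component: 23557 × 0.69 = 16254.33
Import duty = 79940.77 + 16254.33 = 96195.10
Buyer bears: delivery 670.40 + duty 96195.10 = 96865.50
Landed cost = invoice 429789.08 + 96865.50 = 526654.58

Total landed cost: EUR 526654.58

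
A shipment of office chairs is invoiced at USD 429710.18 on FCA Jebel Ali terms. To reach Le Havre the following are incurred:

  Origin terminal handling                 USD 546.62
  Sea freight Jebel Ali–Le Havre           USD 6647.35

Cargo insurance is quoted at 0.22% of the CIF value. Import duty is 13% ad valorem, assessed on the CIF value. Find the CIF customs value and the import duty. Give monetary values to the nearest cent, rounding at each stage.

CIF value: USD 437867.46; import duty: USD 56922.77

Let C be the CIF value. C = FCA price + pre-shipment costs + freight + 0.22% × C
C − 0.22% × C = 429710.18 + 546.62 + 6647.35
0.9978 × C = 436904.15
C = 436904.15 / 0.9978 = 437867.46
Insurance premium = 0.22% × 437867.46 = 963.31
Import duty = 437867.46 × 13% = 56922.77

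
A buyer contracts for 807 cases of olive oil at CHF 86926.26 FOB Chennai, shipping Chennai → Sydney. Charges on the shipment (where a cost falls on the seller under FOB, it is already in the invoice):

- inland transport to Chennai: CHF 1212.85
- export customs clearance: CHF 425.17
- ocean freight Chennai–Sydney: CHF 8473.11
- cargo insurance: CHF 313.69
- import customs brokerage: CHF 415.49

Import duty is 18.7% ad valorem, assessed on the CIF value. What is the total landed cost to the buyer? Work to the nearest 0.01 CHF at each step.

Total landed cost: CHF 114026.89

FOB: the seller bears costs until goods are on board at the origin port; the buyer bears freight, insurance and all costs thereafter.
Already in the invoice (seller's account under FOB): inland to port, export clearance — exclude.
CIF value = FOB price + freight + insurance = 86926.26 + 8473.11 + 313.69 = 95713.06
Import duty = 95713.06 × 18.7% = 17898.34
Buyer bears: freight 8473.11 + insurance 313.69 + brokerage 415.49 + duty 17898.34 = 27100.63
Landed cost = invoice 86926.26 + 27100.63 = 114026.89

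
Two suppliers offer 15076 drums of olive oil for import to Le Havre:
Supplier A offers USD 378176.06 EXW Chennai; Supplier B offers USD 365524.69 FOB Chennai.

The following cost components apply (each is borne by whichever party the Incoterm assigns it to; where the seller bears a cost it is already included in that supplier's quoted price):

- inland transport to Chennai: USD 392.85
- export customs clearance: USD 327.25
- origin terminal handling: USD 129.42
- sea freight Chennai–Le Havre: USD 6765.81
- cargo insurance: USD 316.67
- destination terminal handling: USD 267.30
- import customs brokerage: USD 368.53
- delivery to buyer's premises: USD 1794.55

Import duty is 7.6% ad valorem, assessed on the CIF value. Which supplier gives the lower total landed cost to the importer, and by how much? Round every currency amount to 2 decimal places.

Supplier A (EXW):
CIF value = EXW price + inland to port + export clearance + origin terminal + freight + insurance = 378176.06 + 392.85 + 327.25 + 129.42 + 6765.81 + 316.67 = 386108.06
Import duty = 386108.06 × 7.6% = 29344.21
Buyer bears (A): 392.85 + 327.25 + 129.42 + 6765.81 + 316.67 + 267.30 + 368.53 + 1794.55 = 10362.38
Landed cost (A) = invoice 378176.06 + 10362.38 + duty 29344.21 = 417882.65
Supplier B (FOB):
CIF value = FOB price + freight + insurance = 365524.69 + 6765.81 + 316.67 = 372607.17
Import duty = 372607.17 × 7.6% = 28318.14
Buyer bears (B): 6765.81 + 316.67 + 267.30 + 368.53 + 1794.55 = 9512.86
Landed cost (B) = invoice 365524.69 + 9512.86 + duty 28318.14 = 403355.69
Difference = |417882.65 − 403355.69| = 14526.96

Supplier B is cheaper by USD 14526.96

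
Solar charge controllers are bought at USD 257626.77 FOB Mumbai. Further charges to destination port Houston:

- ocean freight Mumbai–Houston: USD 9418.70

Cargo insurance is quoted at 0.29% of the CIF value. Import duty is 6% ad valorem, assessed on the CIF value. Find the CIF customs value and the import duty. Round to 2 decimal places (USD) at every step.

Let C be the CIF value. C = FOB price + freight + 0.29% × C
C − 0.29% × C = 257626.77 + 9418.70
0.9971 × C = 267045.47
C = 267045.47 / 0.9971 = 267822.15
Insurance premium = 0.29% × 267822.15 = 776.68
Import duty = 267822.15 × 6% = 16069.33

CIF value: USD 267822.15; import duty: USD 16069.33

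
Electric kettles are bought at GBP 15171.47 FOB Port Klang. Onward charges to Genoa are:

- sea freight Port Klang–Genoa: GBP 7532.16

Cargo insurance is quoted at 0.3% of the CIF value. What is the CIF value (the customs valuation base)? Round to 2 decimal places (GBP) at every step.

CIF value: GBP 22771.95

Let C be the CIF value. C = FOB price + freight + 0.3% × C
C − 0.3% × C = 15171.47 + 7532.16
0.997 × C = 22703.63
C = 22703.63 / 0.997 = 22771.95
Insurance premium = 0.3% × 22771.95 = 68.32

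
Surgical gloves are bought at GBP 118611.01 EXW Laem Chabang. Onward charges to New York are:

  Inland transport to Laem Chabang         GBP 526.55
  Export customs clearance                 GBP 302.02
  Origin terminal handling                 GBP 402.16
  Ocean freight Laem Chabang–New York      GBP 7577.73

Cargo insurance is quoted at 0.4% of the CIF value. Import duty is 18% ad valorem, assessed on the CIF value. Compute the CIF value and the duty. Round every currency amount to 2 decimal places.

CIF value: GBP 127931.19; import duty: GBP 23027.61

Let C be the CIF value. C = EXW price + pre-shipment costs + freight + 0.4% × C
C − 0.4% × C = 118611.01 + 526.55 + 302.02 + 402.16 + 7577.73
0.996 × C = 127419.47
C = 127419.47 / 0.996 = 127931.19
Insurance premium = 0.4% × 127931.19 = 511.72
Import duty = 127931.19 × 18% = 23027.61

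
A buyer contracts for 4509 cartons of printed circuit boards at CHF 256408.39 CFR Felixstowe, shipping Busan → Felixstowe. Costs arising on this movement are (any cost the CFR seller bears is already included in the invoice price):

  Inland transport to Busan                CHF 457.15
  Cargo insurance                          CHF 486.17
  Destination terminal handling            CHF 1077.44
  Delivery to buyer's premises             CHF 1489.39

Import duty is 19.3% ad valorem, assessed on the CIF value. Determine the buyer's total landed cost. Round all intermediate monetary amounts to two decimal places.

CFR: the seller pays costs through ocean freight to the destination port, but not insurance.
Already in the invoice (seller's account under CFR): inland to port — exclude.
CIF value = CFR price + insurance = 256408.39 + 486.17 = 256894.56
Import duty = 256894.56 × 19.3% = 49580.65
Buyer bears: insurance 486.17 + destination terminal 1077.44 + delivery 1489.39 + duty 49580.65 = 52633.65
Landed cost = invoice 256408.39 + 52633.65 = 309042.04

Total landed cost: CHF 309042.04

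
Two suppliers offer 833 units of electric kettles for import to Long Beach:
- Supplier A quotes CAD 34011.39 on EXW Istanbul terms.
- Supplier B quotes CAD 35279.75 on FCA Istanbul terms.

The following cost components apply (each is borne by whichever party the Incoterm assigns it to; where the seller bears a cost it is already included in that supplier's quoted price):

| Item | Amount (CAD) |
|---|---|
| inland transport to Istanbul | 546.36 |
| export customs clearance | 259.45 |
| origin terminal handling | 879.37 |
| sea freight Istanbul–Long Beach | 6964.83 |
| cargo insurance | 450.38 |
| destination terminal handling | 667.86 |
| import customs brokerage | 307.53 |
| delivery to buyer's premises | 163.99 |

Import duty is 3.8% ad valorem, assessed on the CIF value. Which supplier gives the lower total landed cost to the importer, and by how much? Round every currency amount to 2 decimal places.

Supplier A is cheaper by CAD 480.12

Supplier A (EXW):
CIF value = EXW price + inland to port + export clearance + origin terminal + freight + insurance = 34011.39 + 546.36 + 259.45 + 879.37 + 6964.83 + 450.38 = 43111.78
Import duty = 43111.78 × 3.8% = 1638.25
Buyer bears (A): 546.36 + 259.45 + 879.37 + 6964.83 + 450.38 + 667.86 + 307.53 + 163.99 = 10239.77
Landed cost (A) = invoice 34011.39 + 10239.77 + duty 1638.25 = 45889.41
Supplier B (FCA):
CIF value = FCA price + origin terminal + freight + insurance = 35279.75 + 879.37 + 6964.83 + 450.38 = 43574.33
Import duty = 43574.33 × 3.8% = 1655.82
Buyer bears (B): 879.37 + 6964.83 + 450.38 + 667.86 + 307.53 + 163.99 = 9433.96
Landed cost (B) = invoice 35279.75 + 9433.96 + duty 1655.82 = 46369.53
Difference = |45889.41 − 46369.53| = 480.12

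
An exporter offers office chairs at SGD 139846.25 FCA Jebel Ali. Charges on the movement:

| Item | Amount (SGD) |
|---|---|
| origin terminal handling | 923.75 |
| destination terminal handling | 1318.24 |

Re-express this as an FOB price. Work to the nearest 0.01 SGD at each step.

FOB price: SGD 140770.00

Not relevant to the conversion: destination terminal — on the buyer under both terms; not part of either seller's price.
From FCA to FOB, the seller additionally bears: origin terminal.
FOB price = 139846.25 + 923.75 = 140770.00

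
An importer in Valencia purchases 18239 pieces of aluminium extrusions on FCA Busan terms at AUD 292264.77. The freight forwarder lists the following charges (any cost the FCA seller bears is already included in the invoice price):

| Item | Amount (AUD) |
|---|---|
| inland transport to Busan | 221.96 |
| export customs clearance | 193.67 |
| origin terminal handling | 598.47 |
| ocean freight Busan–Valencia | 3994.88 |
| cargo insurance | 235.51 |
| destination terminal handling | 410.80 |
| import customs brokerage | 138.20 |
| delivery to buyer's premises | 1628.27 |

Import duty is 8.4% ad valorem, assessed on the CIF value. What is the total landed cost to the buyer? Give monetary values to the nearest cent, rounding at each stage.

Total landed cost: AUD 324226.76

FCA: the seller delivers export-cleared goods to the carrier; the buyer bears costs from that point.
Already in the invoice (seller's account under FCA): inland to port, export clearance — exclude.
CIF value = FCA price + origin terminal + freight + insurance = 292264.77 + 598.47 + 3994.88 + 235.51 = 297093.63
Import duty = 297093.63 × 8.4% = 24955.86
Buyer bears: origin terminal 598.47 + freight 3994.88 + insurance 235.51 + destination terminal 410.80 + brokerage 138.20 + delivery 1628.27 + duty 24955.86 = 31961.99
Landed cost = invoice 292264.77 + 31961.99 = 324226.76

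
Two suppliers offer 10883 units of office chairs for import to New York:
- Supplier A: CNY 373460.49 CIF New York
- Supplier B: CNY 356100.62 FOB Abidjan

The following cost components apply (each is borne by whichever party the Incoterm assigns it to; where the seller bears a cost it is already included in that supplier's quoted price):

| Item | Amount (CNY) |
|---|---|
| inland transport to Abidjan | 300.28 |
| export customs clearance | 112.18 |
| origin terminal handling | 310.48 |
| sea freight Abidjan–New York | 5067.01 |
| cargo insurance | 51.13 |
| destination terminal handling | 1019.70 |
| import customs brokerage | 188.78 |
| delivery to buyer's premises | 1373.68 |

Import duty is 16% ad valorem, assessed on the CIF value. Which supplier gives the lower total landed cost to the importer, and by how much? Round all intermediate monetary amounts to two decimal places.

Supplier B is cheaper by CNY 14200.41

Supplier A (CIF):
The CIF price already equals the CIF value: 373460.49
Import duty = 373460.49 × 16% = 59753.68
Buyer bears (A): 1019.70 + 188.78 + 1373.68 = 2582.16
Landed cost (A) = invoice 373460.49 + 2582.16 + duty 59753.68 = 435796.33
Supplier B (FOB):
CIF value = FOB price + freight + insurance = 356100.62 + 5067.01 + 51.13 = 361218.76
Import duty = 361218.76 × 16% = 57795.00
Buyer bears (B): 5067.01 + 51.13 + 1019.70 + 188.78 + 1373.68 = 7700.30
Landed cost (B) = invoice 356100.62 + 7700.30 + duty 57795.00 = 421595.92
Difference = |435796.33 − 421595.92| = 14200.41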